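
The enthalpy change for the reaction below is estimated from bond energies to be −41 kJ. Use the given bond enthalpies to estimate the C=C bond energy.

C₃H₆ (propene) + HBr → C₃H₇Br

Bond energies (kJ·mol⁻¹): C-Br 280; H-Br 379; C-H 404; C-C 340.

D(C=C) ≈ 604 kJ/mol

Let D be the C=C bond energy.
Σ(broken) = 1×340 + 6×404 + 1×D + 1×379 = 3143 + D
Σ(formed) = 1×280 + 2×340 + 7×404 = 3788
ΔH = Σ(broken) − Σ(formed) = (3143 + D) − (3788) = −645 + D
Setting this equal to −41 kJ gives D = 604 kJ/mol.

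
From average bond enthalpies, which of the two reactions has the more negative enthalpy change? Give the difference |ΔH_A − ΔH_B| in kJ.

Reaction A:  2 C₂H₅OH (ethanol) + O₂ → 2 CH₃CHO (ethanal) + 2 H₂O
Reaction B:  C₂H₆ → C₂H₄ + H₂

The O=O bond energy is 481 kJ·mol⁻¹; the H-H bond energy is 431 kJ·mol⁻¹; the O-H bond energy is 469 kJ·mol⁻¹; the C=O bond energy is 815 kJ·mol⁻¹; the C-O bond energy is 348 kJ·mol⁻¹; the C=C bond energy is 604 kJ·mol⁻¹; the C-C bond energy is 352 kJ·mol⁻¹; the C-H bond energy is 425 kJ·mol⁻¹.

Reaction A:
  Bonds broken (reactants):
    C-C: 2 × 352 = 704
    C-H: 10 × 425 = 4250
    C-O: 2 × 348 = 696
    O-H: 2 × 469 = 938
    O=O: 1 × 481 = 481
    Σ(broken) = 7069 kJ
  Bonds formed (products):
    C-C: 2 × 352 = 704
    C-H: 8 × 425 = 3400
    C=O: 2 × 815 = 1630
    O-H: 4 × 469 = 1876
    Σ(formed) = 7610 kJ
  ΔH_A = 7069 − 7610 = −541 kJ
Reaction B:
  Bonds broken (reactants):
    C-C: 1 × 352 = 352
    C-H: 6 × 425 = 2550
    Σ(broken) = 2902 kJ
  Bonds formed (products):
    C-H: 4 × 425 = 1700
    C=C: 1 × 604 = 604
    H-H: 1 × 431 = 431
    Σ(formed) = 2735 kJ
  ΔH_B = 2902 − 2735 = +167 kJ
ΔH_A − ΔH_B = −708 kJ, so reaction A has the more negative ΔH; |ΔH_A − ΔH_B| = 708 kJ.

Reaction A, by 708 kJ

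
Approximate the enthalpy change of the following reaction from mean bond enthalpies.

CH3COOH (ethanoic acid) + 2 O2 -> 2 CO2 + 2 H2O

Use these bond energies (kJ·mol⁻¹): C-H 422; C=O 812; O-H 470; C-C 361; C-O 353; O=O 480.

ΔH ≈ −906 kJ

Bonds broken (reactants):
  C-C: 1 × 361 = 361
  C-H: 3 × 422 = 1266
  C-O: 1 × 353 = 353
  C=O: 1 × 812 = 812
  O-H: 1 × 470 = 470
  O=O: 2 × 480 = 960
  Σ(broken) = 4222 kJ
Bonds formed (products):
  C=O: 4 × 812 = 3248
  O-H: 4 × 470 = 1880
  Σ(formed) = 5128 kJ
ΔH = Σ(broken) − Σ(formed) = 4222 − 5128 = −906 kJ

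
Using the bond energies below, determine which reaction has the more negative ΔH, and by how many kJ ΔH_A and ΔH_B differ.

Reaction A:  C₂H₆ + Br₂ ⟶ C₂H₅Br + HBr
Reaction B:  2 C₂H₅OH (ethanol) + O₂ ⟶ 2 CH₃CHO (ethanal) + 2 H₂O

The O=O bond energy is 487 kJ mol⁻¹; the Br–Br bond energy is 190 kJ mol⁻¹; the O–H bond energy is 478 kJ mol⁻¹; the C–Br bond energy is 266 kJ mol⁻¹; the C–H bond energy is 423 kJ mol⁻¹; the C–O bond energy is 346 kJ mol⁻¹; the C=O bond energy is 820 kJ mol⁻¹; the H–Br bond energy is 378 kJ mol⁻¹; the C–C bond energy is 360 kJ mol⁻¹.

Reaction B, by 540 kJ

Reaction A:
  Bonds broken (reactants):
    Br–Br: 1 × 190 = 190
    C–C: 1 × 360 = 360
    C–H: 6 × 423 = 2538
    Σ(broken) = 3088 kJ
  Bonds formed (products):
    C–Br: 1 × 266 = 266
    C–C: 1 × 360 = 360
    C–H: 5 × 423 = 2115
    H–Br: 1 × 378 = 378
    Σ(formed) = 3119 kJ
  ΔH_A = 3088 − 3119 = −31 kJ
Reaction B:
  Bonds broken (reactants):
    C–C: 2 × 360 = 720
    C–H: 10 × 423 = 4230
    C–O: 2 × 346 = 692
    O–H: 2 × 478 = 956
    O=O: 1 × 487 = 487
    Σ(broken) = 7085 kJ
  Bonds formed (products):
    C–C: 2 × 360 = 720
    C–H: 8 × 423 = 3384
    C=O: 2 × 820 = 1640
    O–H: 4 × 478 = 1912
    Σ(formed) = 7656 kJ
  ΔH_B = 7085 − 7656 = −571 kJ
ΔH_A − ΔH_B = +540 kJ, so reaction B has the more negative ΔH; |ΔH_A − ΔH_B| = 540 kJ.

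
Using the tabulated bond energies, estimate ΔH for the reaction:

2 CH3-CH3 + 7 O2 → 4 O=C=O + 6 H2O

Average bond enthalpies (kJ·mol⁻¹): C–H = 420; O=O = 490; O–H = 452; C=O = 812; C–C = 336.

ΔH ≈ −2778 kJ

Bonds broken (reactants):
  C–C: 2 × 336 = 672
  C–H: 12 × 420 = 5040
  O=O: 7 × 490 = 3430
  Σ(broken) = 9142 kJ
Bonds formed (products):
  C=O: 8 × 812 = 6496
  O–H: 12 × 452 = 5424
  Σ(formed) = 11920 kJ
ΔH = Σ(broken) − Σ(formed) = 9142 − 11920 = −2778 kJ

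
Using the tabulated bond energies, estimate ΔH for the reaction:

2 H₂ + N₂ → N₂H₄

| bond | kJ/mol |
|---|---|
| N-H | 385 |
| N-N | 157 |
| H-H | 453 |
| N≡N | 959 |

Bonds broken (reactants):
  H-H: 2 × 453 = 906
  N≡N: 1 × 959 = 959
  Σ(broken) = 1865 kJ
Bonds formed (products):
  N-H: 4 × 385 = 1540
  N-N: 1 × 157 = 157
  Σ(formed) = 1697 kJ
ΔH = Σ(broken) − Σ(formed) = 1865 − 1697 = +168 kJ

ΔH ≈ +168 kJ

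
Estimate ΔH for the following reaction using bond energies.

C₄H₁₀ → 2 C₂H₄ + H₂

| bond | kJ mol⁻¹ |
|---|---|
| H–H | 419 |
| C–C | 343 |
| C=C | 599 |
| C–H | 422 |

ΔH ≈ +256 kJ

Bonds broken (reactants):
  C–C: 3 × 343 = 1029
  C–H: 10 × 422 = 4220
  Σ(broken) = 5249 kJ
Bonds formed (products):
  C–H: 8 × 422 = 3376
  C=C: 2 × 599 = 1198
  H–H: 1 × 419 = 419
  Σ(formed) = 4993 kJ
ΔH = Σ(broken) − Σ(formed) = 5249 − 4993 = +256 kJ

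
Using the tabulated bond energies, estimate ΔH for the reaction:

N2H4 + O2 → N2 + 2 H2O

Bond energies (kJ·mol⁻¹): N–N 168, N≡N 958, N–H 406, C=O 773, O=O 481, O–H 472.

Bonds broken (reactants):
  N–H: 4 × 406 = 1624
  N–N: 1 × 168 = 168
  O=O: 1 × 481 = 481
  Σ(broken) = 2273 kJ
Bonds formed (products):
  N≡N: 1 × 958 = 958
  O–H: 4 × 472 = 1888
  Σ(formed) = 2846 kJ
ΔH = Σ(broken) − Σ(formed) = 2273 − 2846 = −573 kJ

ΔH ≈ −573 kJ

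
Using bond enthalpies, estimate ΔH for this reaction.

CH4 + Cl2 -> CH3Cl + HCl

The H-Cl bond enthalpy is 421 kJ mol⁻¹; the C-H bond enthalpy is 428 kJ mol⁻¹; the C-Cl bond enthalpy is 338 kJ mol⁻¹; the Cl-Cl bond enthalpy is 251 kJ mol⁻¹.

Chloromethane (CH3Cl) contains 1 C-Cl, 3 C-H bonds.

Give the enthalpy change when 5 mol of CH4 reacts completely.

Bonds broken (reactants):
  C-H: 4 × 428 = 1712
  Cl-Cl: 1 × 251 = 251
  Σ(broken) = 1963 kJ
Bonds formed (products):
  C-Cl: 1 × 338 = 338
  C-H: 3 × 428 = 1284
  H-Cl: 1 × 421 = 421
  Σ(formed) = 2043 kJ
ΔH = Σ(broken) − Σ(formed) = 1963 − 2043 = −80 kJ
For 5× the reaction as written: 5 × (−80) = −400 kJ

ΔH = −400 kJ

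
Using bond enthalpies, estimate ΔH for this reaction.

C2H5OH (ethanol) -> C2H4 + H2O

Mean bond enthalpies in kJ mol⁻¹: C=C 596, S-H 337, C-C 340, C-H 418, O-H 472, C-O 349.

ΔH ≈ +39 kJ

Bonds broken (reactants):
  C-C: 1 × 340 = 340
  C-H: 5 × 418 = 2090
  C-O: 1 × 349 = 349
  O-H: 1 × 472 = 472
  Σ(broken) = 3251 kJ
Bonds formed (products):
  C-H: 4 × 418 = 1672
  C=C: 1 × 596 = 596
  O-H: 2 × 472 = 944
  Σ(formed) = 3212 kJ
ΔH = Σ(broken) − Σ(formed) = 3251 − 3212 = +39 kJ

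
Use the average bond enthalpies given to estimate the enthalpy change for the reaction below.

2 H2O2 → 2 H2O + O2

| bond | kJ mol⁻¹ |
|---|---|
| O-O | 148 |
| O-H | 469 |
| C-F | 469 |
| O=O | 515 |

ΔH ≈ −219 kJ

Bonds broken (reactants):
  O-H: 4 × 469 = 1876
  O-O: 2 × 148 = 296
  Σ(broken) = 2172 kJ
Bonds formed (products):
  O-H: 4 × 469 = 1876
  O=O: 1 × 515 = 515
  Σ(formed) = 2391 kJ
ΔH = Σ(broken) − Σ(formed) = 2172 − 2391 = −219 kJ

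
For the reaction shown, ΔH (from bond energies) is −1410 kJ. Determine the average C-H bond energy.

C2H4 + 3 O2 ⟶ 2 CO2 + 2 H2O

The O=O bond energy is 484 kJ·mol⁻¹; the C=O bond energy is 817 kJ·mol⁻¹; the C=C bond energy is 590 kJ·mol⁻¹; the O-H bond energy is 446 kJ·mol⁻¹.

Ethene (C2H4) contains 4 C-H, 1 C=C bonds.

D(C-H) ≈ 400 kJ/mol

Let D be the C-H bond energy.
Σ(broken) = 4×D + 1×590 + 3×484 = 2042 + 4D
Σ(formed) = 4×817 + 4×446 = 5052
ΔH = Σ(broken) − Σ(formed) = (2042 + 4D) − (5052) = −3010 + 4D
Setting this equal to −1410 kJ gives 4D = 1600, so D = 400 kJ/mol.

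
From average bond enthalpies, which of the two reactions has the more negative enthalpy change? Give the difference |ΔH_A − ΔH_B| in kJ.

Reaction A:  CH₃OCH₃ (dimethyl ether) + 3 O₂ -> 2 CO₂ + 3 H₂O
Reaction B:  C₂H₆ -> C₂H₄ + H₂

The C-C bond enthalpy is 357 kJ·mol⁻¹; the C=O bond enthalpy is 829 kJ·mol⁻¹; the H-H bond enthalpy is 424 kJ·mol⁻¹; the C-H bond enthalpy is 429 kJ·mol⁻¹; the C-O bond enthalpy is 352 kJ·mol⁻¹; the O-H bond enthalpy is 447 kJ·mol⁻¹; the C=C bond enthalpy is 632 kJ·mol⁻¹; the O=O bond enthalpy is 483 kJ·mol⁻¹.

Reaction A:
  Bonds broken (reactants):
    C-H: 6 × 429 = 2574
    C-O: 2 × 352 = 704
    O=O: 3 × 483 = 1449
    Σ(broken) = 4727 kJ
  Bonds formed (products):
    C=O: 4 × 829 = 3316
    O-H: 6 × 447 = 2682
    Σ(formed) = 5998 kJ
  ΔH_A = 4727 − 5998 = −1271 kJ
Reaction B:
  Bonds broken (reactants):
    C-C: 1 × 357 = 357
    C-H: 6 × 429 = 2574
    Σ(broken) = 2931 kJ
  Bonds formed (products):
    C-H: 4 × 429 = 1716
    C=C: 1 × 632 = 632
    H-H: 1 × 424 = 424
    Σ(formed) = 2772 kJ
  ΔH_B = 2931 − 2772 = +159 kJ
ΔH_A − ΔH_B = −1430 kJ, so reaction A has the more negative ΔH; |ΔH_A − ΔH_B| = 1430 kJ.

Reaction A, by 1430 kJ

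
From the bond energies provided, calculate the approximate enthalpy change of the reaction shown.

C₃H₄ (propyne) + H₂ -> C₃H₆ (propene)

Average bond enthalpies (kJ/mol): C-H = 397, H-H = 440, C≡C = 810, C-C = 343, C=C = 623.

Bonds broken (reactants):
  C≡C: 1 × 810 = 810
  C-C: 1 × 343 = 343
  C-H: 4 × 397 = 1588
  H-H: 1 × 440 = 440
  Σ(broken) = 3181 kJ
Bonds formed (products):
  C-C: 1 × 343 = 343
  C-H: 6 × 397 = 2382
  C=C: 1 × 623 = 623
  Σ(formed) = 3348 kJ
ΔH = Σ(broken) − Σ(formed) = 3181 − 3348 = −167 kJ

ΔH ≈ −167 kJ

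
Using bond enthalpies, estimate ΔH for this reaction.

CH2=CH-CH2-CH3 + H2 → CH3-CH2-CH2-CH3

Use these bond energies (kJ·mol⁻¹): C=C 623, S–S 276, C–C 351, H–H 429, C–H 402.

ΔH ≈ −103 kJ

Bonds broken (reactants):
  C–C: 2 × 351 = 702
  C–H: 8 × 402 = 3216
  C=C: 1 × 623 = 623
  H–H: 1 × 429 = 429
  Σ(broken) = 4970 kJ
Bonds formed (products):
  C–C: 3 × 351 = 1053
  C–H: 10 × 402 = 4020
  Σ(formed) = 5073 kJ
ΔH = Σ(broken) − Σ(formed) = 4970 − 5073 = −103 kJ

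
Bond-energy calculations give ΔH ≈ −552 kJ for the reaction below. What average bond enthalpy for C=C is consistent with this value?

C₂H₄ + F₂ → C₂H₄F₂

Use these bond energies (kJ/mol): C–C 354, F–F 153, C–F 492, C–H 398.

D(C=C) ≈ 633 kJ/mol

Let D be the C=C bond energy.
Σ(broken) = 4×398 + 1×D + 1×153 = 1745 + D
Σ(formed) = 1×354 + 2×492 + 4×398 = 2930
ΔH = Σ(broken) − Σ(formed) = (1745 + D) − (2930) = −1185 + D
Setting this equal to −552 kJ gives D = 633 kJ/mol.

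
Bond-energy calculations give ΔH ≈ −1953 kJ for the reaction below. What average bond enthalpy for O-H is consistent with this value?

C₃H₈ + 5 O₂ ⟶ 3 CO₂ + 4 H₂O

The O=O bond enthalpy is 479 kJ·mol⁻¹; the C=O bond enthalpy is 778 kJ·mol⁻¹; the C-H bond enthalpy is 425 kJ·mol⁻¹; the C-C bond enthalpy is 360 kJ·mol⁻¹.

D(O-H) ≈ 475 kJ/mol

Let D be the O-H bond energy.
Σ(broken) = 2×360 + 8×425 + 5×479 = 6515
Σ(formed) = 6×778 + 8×D = 4668 + 8D
ΔH = Σ(broken) − Σ(formed) = (6515) − (4668 + 8D) = +1847 − 8D
Setting this equal to −1953 kJ gives 8D = 3800, so D = 475 kJ/mol.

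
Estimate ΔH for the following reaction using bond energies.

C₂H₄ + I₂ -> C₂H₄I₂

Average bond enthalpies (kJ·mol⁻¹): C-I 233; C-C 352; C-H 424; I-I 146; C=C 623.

Bonds broken (reactants):
  C-H: 4 × 424 = 1696
  C=C: 1 × 623 = 623
  I-I: 1 × 146 = 146
  Σ(broken) = 2465 kJ
Bonds formed (products):
  C-C: 1 × 352 = 352
  C-H: 4 × 424 = 1696
  C-I: 2 × 233 = 466
  Σ(formed) = 2514 kJ
ΔH = Σ(broken) − Σ(formed) = 2465 − 2514 = −49 kJ

ΔH ≈ −49 kJ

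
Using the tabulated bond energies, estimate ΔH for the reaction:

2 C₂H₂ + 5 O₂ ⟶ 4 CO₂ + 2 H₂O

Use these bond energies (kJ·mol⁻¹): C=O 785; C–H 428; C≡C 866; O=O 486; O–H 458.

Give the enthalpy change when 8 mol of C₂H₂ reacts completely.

Bonds broken (reactants):
  C≡C: 2 × 866 = 1732
  C–H: 4 × 428 = 1712
  O=O: 5 × 486 = 2430
  Σ(broken) = 5874 kJ
Bonds formed (products):
  C=O: 8 × 785 = 6280
  O–H: 4 × 458 = 1832
  Σ(formed) = 8112 kJ
ΔH = Σ(broken) − Σ(formed) = 5874 − 8112 = −2238 kJ
For 4× the reaction as written: 4 × (−2238) = −8952 kJ

ΔH = −8952 kJ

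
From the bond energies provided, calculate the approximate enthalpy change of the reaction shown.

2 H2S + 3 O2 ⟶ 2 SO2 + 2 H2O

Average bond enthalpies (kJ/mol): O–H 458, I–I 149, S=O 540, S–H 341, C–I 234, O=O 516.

Bonds broken (reactants):
  O=O: 3 × 516 = 1548
  S–H: 4 × 341 = 1364
  Σ(broken) = 2912 kJ
Bonds formed (products):
  O–H: 4 × 458 = 1832
  S=O: 4 × 540 = 2160
  Σ(formed) = 3992 kJ
ΔH = Σ(broken) − Σ(formed) = 2912 − 3992 = −1080 kJ

ΔH ≈ −1080 kJ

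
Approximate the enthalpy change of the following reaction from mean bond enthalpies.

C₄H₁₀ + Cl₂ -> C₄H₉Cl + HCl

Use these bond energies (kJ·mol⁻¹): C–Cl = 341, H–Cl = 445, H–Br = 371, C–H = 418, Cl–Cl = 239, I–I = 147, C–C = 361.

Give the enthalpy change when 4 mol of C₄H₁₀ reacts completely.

ΔH = −516 kJ

Bonds broken (reactants):
  C–C: 3 × 361 = 1083
  C–H: 10 × 418 = 4180
  Cl–Cl: 1 × 239 = 239
  Σ(broken) = 5502 kJ
Bonds formed (products):
  C–C: 3 × 361 = 1083
  C–Cl: 1 × 341 = 341
  C–H: 9 × 418 = 3762
  H–Cl: 1 × 445 = 445
  Σ(formed) = 5631 kJ
ΔH = Σ(broken) − Σ(formed) = 5502 − 5631 = −129 kJ
For 4× the reaction as written: 4 × (−129) = −516 kJ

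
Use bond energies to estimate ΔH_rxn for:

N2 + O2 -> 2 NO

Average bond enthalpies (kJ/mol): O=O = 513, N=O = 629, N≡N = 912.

Bonds broken (reactants):
  N≡N: 1 × 912 = 912
  O=O: 1 × 513 = 513
  Σ(broken) = 1425 kJ
Bonds formed (products):
  N=O: 2 × 629 = 1258
  Σ(formed) = 1258 kJ
ΔH = Σ(broken) − Σ(formed) = 1425 − 1258 = +167 kJ

ΔH ≈ +167 kJ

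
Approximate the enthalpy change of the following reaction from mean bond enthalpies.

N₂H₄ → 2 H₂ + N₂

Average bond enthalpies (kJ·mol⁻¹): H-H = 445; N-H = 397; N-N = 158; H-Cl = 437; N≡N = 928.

ΔH ≈ −72 kJ

Bonds broken (reactants):
  N-H: 4 × 397 = 1588
  N-N: 1 × 158 = 158
  Σ(broken) = 1746 kJ
Bonds formed (products):
  H-H: 2 × 445 = 890
  N≡N: 1 × 928 = 928
  Σ(formed) = 1818 kJ
ΔH = Σ(broken) − Σ(formed) = 1746 − 1818 = −72 kJ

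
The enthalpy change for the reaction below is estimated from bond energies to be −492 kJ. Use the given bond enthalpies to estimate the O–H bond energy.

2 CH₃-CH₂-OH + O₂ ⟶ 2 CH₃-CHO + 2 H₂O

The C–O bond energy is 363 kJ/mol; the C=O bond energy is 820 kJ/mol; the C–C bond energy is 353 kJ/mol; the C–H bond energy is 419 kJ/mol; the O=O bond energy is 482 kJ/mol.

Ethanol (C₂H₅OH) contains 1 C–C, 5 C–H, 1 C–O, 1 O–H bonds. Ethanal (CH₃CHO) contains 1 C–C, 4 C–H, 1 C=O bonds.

D(O–H) ≈ 449 kJ/mol

Let D be the O–H bond energy.
Σ(broken) = 2×353 + 10×419 + 2×363 + 2×D + 1×482 = 6104 + 2D
Σ(formed) = 2×353 + 8×419 + 2×820 + 4×D = 5698 + 4D
ΔH = Σ(broken) − Σ(formed) = (6104 + 2D) − (5698 + 4D) = +406 − 2D
Setting this equal to −492 kJ gives 2D = 898, so D = 449 kJ/mol.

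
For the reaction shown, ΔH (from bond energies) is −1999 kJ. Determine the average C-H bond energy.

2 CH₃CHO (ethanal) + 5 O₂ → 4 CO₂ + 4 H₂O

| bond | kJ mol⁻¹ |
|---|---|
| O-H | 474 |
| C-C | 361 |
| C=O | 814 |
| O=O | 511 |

Let D be the C-H bond energy.
Σ(broken) = 2×361 + 8×D + 2×814 + 5×511 = 4905 + 8D
Σ(formed) = 8×814 + 8×474 = 10304
ΔH = Σ(broken) − Σ(formed) = (4905 + 8D) − (10304) = −5399 + 8D
Setting this equal to −1999 kJ gives 8D = 3400, so D = 425 kJ/mol.

D(C-H) ≈ 425 kJ/mol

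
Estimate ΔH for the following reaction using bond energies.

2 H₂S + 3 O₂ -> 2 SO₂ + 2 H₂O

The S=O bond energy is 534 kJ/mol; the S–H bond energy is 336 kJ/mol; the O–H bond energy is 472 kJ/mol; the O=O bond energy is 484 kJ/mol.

ΔH ≈ −1228 kJ

Bonds broken (reactants):
  O=O: 3 × 484 = 1452
  S–H: 4 × 336 = 1344
  Σ(broken) = 2796 kJ
Bonds formed (products):
  O–H: 4 × 472 = 1888
  S=O: 4 × 534 = 2136
  Σ(formed) = 4024 kJ
ΔH = Σ(broken) − Σ(formed) = 2796 − 4024 = −1228 kJ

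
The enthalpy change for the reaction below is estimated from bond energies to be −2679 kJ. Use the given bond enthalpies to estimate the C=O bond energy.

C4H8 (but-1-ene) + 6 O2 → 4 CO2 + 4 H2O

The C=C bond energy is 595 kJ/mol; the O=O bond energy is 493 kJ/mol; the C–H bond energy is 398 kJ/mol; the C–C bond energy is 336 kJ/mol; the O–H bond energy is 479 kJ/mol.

Let D be the C=O bond energy.
Σ(broken) = 2×336 + 8×398 + 1×595 + 6×493 = 7409
Σ(formed) = 8×D + 8×479 = 3832 + 8D
ΔH = Σ(broken) − Σ(formed) = (7409) − (3832 + 8D) = +3577 − 8D
Setting this equal to −2679 kJ gives 8D = 6256, so D = 782 kJ/mol.

D(C=O) ≈ 782 kJ/mol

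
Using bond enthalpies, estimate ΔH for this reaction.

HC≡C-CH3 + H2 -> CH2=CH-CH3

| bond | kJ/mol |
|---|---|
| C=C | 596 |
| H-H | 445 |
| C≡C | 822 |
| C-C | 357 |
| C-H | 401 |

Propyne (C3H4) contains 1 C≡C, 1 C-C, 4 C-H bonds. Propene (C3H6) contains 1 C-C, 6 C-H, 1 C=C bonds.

ΔH ≈ −131 kJ

Bonds broken (reactants):
  C≡C: 1 × 822 = 822
  C-C: 1 × 357 = 357
  C-H: 4 × 401 = 1604
  H-H: 1 × 445 = 445
  Σ(broken) = 3228 kJ
Bonds formed (products):
  C-C: 1 × 357 = 357
  C-H: 6 × 401 = 2406
  C=C: 1 × 596 = 596
  Σ(formed) = 3359 kJ
ΔH = Σ(broken) − Σ(formed) = 3228 − 3359 = −131 kJ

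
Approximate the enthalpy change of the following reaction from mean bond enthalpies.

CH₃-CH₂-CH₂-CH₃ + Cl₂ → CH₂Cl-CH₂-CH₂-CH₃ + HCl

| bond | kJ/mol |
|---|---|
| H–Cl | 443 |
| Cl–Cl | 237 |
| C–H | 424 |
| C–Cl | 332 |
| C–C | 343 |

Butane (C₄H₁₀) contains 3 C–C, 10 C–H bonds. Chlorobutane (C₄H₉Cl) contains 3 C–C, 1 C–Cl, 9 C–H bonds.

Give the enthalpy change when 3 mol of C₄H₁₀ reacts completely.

ΔH = −342 kJ

Bonds broken (reactants):
  C–C: 3 × 343 = 1029
  C–H: 10 × 424 = 4240
  Cl–Cl: 1 × 237 = 237
  Σ(broken) = 5506 kJ
Bonds formed (products):
  C–C: 3 × 343 = 1029
  C–Cl: 1 × 332 = 332
  C–H: 9 × 424 = 3816
  H–Cl: 1 × 443 = 443
  Σ(formed) = 5620 kJ
ΔH = Σ(broken) − Σ(formed) = 5506 − 5620 = −114 kJ
For 3× the reaction as written: 3 × (−114) = −342 kJ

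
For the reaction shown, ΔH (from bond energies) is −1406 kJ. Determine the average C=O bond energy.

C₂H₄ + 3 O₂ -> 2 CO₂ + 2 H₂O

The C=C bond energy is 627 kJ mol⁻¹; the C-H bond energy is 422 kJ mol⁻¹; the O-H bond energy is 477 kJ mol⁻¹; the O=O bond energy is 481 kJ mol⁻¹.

Let D be the C=O bond energy.
Σ(broken) = 4×422 + 1×627 + 3×481 = 3758
Σ(formed) = 4×D + 4×477 = 1908 + 4D
ΔH = Σ(broken) − Σ(formed) = (3758) − (1908 + 4D) = +1850 − 4D
Setting this equal to −1406 kJ gives 4D = 3256, so D = 814 kJ/mol.

D(C=O) ≈ 814 kJ/mol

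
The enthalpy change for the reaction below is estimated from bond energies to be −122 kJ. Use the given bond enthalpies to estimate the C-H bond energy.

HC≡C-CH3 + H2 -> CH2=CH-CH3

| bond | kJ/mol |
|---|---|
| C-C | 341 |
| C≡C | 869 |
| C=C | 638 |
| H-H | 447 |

D(C-H) ≈ 400 kJ/mol

Let D be the C-H bond energy.
Σ(broken) = 1×869 + 1×341 + 4×D + 1×447 = 1657 + 4D
Σ(formed) = 1×341 + 6×D + 1×638 = 979 + 6D
ΔH = Σ(broken) − Σ(formed) = (1657 + 4D) − (979 + 6D) = +678 − 2D
Setting this equal to −122 kJ gives 2D = 800, so D = 400 kJ/mol.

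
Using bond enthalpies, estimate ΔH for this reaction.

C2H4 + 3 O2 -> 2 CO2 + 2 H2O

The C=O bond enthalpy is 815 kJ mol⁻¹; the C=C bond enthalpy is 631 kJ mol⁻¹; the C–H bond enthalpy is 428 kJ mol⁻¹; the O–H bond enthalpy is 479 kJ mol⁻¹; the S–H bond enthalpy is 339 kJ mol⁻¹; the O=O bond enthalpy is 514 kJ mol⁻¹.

Bonds broken (reactants):
  C–H: 4 × 428 = 1712
  C=C: 1 × 631 = 631
  O=O: 3 × 514 = 1542
  Σ(broken) = 3885 kJ
Bonds formed (products):
  C=O: 4 × 815 = 3260
  O–H: 4 × 479 = 1916
  Σ(formed) = 5176 kJ
ΔH = Σ(broken) − Σ(formed) = 3885 − 5176 = −1291 kJ

ΔH ≈ −1291 kJ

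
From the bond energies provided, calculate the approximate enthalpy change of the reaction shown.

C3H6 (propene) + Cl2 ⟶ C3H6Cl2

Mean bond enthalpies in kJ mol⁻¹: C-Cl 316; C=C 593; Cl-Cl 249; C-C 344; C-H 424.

Bonds broken (reactants):
  C-C: 1 × 344 = 344
  C-H: 6 × 424 = 2544
  C=C: 1 × 593 = 593
  Cl-Cl: 1 × 249 = 249
  Σ(broken) = 3730 kJ
Bonds formed (products):
  C-C: 2 × 344 = 688
  C-Cl: 2 × 316 = 632
  C-H: 6 × 424 = 2544
  Σ(formed) = 3864 kJ
ΔH = Σ(broken) − Σ(formed) = 3730 − 3864 = −134 kJ

ΔH ≈ −134 kJ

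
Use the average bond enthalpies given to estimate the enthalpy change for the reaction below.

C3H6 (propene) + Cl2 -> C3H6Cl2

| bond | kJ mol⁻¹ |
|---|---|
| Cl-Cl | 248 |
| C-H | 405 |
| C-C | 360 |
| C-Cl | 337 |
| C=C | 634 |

ΔH ≈ −152 kJ

Bonds broken (reactants):
  C-C: 1 × 360 = 360
  C-H: 6 × 405 = 2430
  C=C: 1 × 634 = 634
  Cl-Cl: 1 × 248 = 248
  Σ(broken) = 3672 kJ
Bonds formed (products):
  C-C: 2 × 360 = 720
  C-Cl: 2 × 337 = 674
  C-H: 6 × 405 = 2430
  Σ(formed) = 3824 kJ
ΔH = Σ(broken) − Σ(formed) = 3672 − 3824 = −152 kJ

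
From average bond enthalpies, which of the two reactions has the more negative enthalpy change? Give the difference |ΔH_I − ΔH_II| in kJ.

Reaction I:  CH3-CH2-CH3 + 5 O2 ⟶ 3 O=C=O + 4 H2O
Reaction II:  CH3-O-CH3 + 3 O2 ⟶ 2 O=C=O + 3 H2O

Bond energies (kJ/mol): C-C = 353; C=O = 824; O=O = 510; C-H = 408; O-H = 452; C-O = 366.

Reaction I:
  Bonds broken (reactants):
    C-C: 2 × 353 = 706
    C-H: 8 × 408 = 3264
    O=O: 5 × 510 = 2550
    Σ(broken) = 6520 kJ
  Bonds formed (products):
    C=O: 6 × 824 = 4944
    O-H: 8 × 452 = 3616
    Σ(formed) = 8560 kJ
  ΔH_I = 6520 − 8560 = −2040 kJ
Reaction II:
  Bonds broken (reactants):
    C-H: 6 × 408 = 2448
    C-O: 2 × 366 = 732
    O=O: 3 × 510 = 1530
    Σ(broken) = 4710 kJ
  Bonds formed (products):
    C=O: 4 × 824 = 3296
    O-H: 6 × 452 = 2712
    Σ(formed) = 6008 kJ
  ΔH_II = 4710 − 6008 = −1298 kJ
ΔH_I − ΔH_II = −742 kJ, so reaction I has the more negative ΔH; |ΔH_I − ΔH_II| = 742 kJ.

Reaction I, by 742 kJ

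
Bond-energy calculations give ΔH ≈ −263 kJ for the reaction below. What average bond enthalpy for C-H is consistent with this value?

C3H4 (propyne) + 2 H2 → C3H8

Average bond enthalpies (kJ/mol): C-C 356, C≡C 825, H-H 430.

D(C-H) ≈ 398 kJ/mol

Let D be the C-H bond energy.
Σ(broken) = 1×825 + 1×356 + 4×D + 2×430 = 2041 + 4D
Σ(formed) = 2×356 + 8×D = 712 + 8D
ΔH = Σ(broken) − Σ(formed) = (2041 + 4D) − (712 + 8D) = +1329 − 4D
Setting this equal to −263 kJ gives 4D = 1592, so D = 398 kJ/mol.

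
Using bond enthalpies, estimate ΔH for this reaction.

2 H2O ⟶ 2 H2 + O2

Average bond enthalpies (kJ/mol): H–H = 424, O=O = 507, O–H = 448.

ΔH ≈ +437 kJ

Bonds broken (reactants):
  O–H: 4 × 448 = 1792
  Σ(broken) = 1792 kJ
Bonds formed (products):
  H–H: 2 × 424 = 848
  O=O: 1 × 507 = 507
  Σ(formed) = 1355 kJ
ΔH = Σ(broken) − Σ(formed) = 1792 − 1355 = +437 kJ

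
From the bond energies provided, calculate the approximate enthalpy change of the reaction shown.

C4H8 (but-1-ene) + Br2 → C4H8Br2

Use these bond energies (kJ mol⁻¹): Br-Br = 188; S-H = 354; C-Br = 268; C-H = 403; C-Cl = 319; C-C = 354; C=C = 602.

Bonds broken (reactants):
  Br-Br: 1 × 188 = 188
  C-C: 2 × 354 = 708
  C-H: 8 × 403 = 3224
  C=C: 1 × 602 = 602
  Σ(broken) = 4722 kJ
Bonds formed (products):
  C-Br: 2 × 268 = 536
  C-C: 3 × 354 = 1062
  C-H: 8 × 403 = 3224
  Σ(formed) = 4822 kJ
ΔH = Σ(broken) − Σ(formed) = 4722 − 4822 = −100 kJ

ΔH ≈ −100 kJ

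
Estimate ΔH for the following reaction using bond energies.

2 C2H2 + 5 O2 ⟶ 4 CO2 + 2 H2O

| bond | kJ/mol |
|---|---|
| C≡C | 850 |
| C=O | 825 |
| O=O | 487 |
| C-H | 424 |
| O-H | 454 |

ΔH ≈ −2585 kJ

Bonds broken (reactants):
  C≡C: 2 × 850 = 1700
  C-H: 4 × 424 = 1696
  O=O: 5 × 487 = 2435
  Σ(broken) = 5831 kJ
Bonds formed (products):
  C=O: 8 × 825 = 6600
  O-H: 4 × 454 = 1816
  Σ(formed) = 8416 kJ
ΔH = Σ(broken) − Σ(formed) = 5831 − 8416 = −2585 kJ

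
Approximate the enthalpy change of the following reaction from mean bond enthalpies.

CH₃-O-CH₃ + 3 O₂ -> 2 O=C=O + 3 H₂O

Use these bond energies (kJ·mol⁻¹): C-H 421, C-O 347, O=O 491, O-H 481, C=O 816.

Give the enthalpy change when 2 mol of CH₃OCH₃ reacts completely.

ΔH = −2914 kJ

Bonds broken (reactants):
  C-H: 6 × 421 = 2526
  C-O: 2 × 347 = 694
  O=O: 3 × 491 = 1473
  Σ(broken) = 4693 kJ
Bonds formed (products):
  C=O: 4 × 816 = 3264
  O-H: 6 × 481 = 2886
  Σ(formed) = 6150 kJ
ΔH = Σ(broken) − Σ(formed) = 4693 − 6150 = −1457 kJ
For 2× the reaction as written: 2 × (−1457) = −2914 kJ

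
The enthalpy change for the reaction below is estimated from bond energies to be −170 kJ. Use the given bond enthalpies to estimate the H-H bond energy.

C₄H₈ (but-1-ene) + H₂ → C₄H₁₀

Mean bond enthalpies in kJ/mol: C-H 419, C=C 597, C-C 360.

D(H-H) ≈ 431 kJ/mol

Let D be the H-H bond energy.
Σ(broken) = 2×360 + 8×419 + 1×597 + 1×D = 4669 + D
Σ(formed) = 3×360 + 10×419 = 5270
ΔH = Σ(broken) − Σ(formed) = (4669 + D) − (5270) = −601 + D
Setting this equal to −170 kJ gives D = 431 kJ/mol.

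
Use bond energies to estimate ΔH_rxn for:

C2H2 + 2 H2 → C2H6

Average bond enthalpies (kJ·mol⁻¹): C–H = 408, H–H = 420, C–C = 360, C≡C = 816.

Bonds broken (reactants):
  C≡C: 1 × 816 = 816
  C–H: 2 × 408 = 816
  H–H: 2 × 420 = 840
  Σ(broken) = 2472 kJ
Bonds formed (products):
  C–C: 1 × 360 = 360
  C–H: 6 × 408 = 2448
  Σ(formed) = 2808 kJ
ΔH = Σ(broken) − Σ(formed) = 2472 − 2808 = −336 kJ

ΔH ≈ −336 kJ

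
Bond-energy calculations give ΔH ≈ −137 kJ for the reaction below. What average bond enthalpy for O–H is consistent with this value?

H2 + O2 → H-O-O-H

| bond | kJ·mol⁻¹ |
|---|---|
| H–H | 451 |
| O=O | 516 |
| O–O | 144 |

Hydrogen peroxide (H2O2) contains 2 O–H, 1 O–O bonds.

Let D be the O–H bond energy.
Σ(broken) = 1×451 + 1×516 = 967
Σ(formed) = 2×D + 1×144 = 144 + 2D
ΔH = Σ(broken) − Σ(formed) = (967) − (144 + 2D) = +823 − 2D
Setting this equal to −137 kJ gives 2D = 960, so D = 480 kJ/mol.

D(O–H) ≈ 480 kJ/mol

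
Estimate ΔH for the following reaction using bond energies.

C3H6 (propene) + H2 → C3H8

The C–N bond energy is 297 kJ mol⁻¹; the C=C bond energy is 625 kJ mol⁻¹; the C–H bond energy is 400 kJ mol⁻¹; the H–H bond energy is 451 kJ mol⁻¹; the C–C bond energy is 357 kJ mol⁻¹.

ΔH ≈ −81 kJ

Bonds broken (reactants):
  C–C: 1 × 357 = 357
  C–H: 6 × 400 = 2400
  C=C: 1 × 625 = 625
  H–H: 1 × 451 = 451
  Σ(broken) = 3833 kJ
Bonds formed (products):
  C–C: 2 × 357 = 714
  C–H: 8 × 400 = 3200
  Σ(formed) = 3914 kJ
ΔH = Σ(broken) − Σ(formed) = 3833 − 3914 = −81 kJ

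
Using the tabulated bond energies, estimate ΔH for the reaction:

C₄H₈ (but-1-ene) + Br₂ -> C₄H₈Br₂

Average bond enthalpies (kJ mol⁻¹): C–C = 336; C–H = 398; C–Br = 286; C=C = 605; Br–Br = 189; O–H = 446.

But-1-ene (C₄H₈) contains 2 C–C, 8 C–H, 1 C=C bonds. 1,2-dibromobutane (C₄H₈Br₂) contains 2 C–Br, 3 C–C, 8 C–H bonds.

ΔH ≈ −114 kJ

Bonds broken (reactants):
  Br–Br: 1 × 189 = 189
  C–C: 2 × 336 = 672
  C–H: 8 × 398 = 3184
  C=C: 1 × 605 = 605
  Σ(broken) = 4650 kJ
Bonds formed (products):
  C–Br: 2 × 286 = 572
  C–C: 3 × 336 = 1008
  C–H: 8 × 398 = 3184
  Σ(formed) = 4764 kJ
ΔH = Σ(broken) − Σ(formed) = 4650 − 4764 = −114 kJ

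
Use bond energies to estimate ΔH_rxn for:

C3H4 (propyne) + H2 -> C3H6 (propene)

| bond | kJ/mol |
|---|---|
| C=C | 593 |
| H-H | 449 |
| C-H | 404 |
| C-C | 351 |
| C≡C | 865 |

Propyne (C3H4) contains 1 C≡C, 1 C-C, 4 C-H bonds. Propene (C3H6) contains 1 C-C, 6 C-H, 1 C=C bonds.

ΔH ≈ −87 kJ

Bonds broken (reactants):
  C≡C: 1 × 865 = 865
  C-C: 1 × 351 = 351
  C-H: 4 × 404 = 1616
  H-H: 1 × 449 = 449
  Σ(broken) = 3281 kJ
Bonds formed (products):
  C-C: 1 × 351 = 351
  C-H: 6 × 404 = 2424
  C=C: 1 × 593 = 593
  Σ(formed) = 3368 kJ
ΔH = Σ(broken) − Σ(formed) = 3281 − 3368 = −87 kJ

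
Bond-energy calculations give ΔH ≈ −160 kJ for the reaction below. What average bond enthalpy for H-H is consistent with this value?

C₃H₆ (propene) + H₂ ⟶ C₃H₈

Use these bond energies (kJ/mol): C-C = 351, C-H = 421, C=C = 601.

D(H-H) ≈ 432 kJ/mol

Let D be the H-H bond energy.
Σ(broken) = 1×351 + 6×421 + 1×601 + 1×D = 3478 + D
Σ(formed) = 2×351 + 8×421 = 4070
ΔH = Σ(broken) − Σ(formed) = (3478 + D) − (4070) = −592 + D
Setting this equal to −160 kJ gives D = 432 kJ/mol.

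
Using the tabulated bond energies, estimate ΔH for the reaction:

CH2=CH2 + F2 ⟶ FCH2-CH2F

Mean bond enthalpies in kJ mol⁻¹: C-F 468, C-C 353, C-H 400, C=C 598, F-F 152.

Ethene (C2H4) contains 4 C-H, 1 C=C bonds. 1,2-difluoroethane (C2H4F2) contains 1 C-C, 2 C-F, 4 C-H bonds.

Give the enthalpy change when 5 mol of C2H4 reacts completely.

ΔH = −2695 kJ

Bonds broken (reactants):
  C-H: 4 × 400 = 1600
  C=C: 1 × 598 = 598
  F-F: 1 × 152 = 152
  Σ(broken) = 2350 kJ
Bonds formed (products):
  C-C: 1 × 353 = 353
  C-F: 2 × 468 = 936
  C-H: 4 × 400 = 1600
  Σ(formed) = 2889 kJ
ΔH = Σ(broken) − Σ(formed) = 2350 − 2889 = −539 kJ
For 5× the reaction as written: 5 × (−539) = −2695 kJ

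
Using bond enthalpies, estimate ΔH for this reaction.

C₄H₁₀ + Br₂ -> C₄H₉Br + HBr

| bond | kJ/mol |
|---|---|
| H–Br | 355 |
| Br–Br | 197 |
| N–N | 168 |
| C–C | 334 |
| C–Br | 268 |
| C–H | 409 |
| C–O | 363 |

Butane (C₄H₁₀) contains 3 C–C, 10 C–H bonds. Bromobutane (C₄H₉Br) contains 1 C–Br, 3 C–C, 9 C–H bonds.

Bonds broken (reactants):
  Br–Br: 1 × 197 = 197
  C–C: 3 × 334 = 1002
  C–H: 10 × 409 = 4090
  Σ(broken) = 5289 kJ
Bonds formed (products):
  C–Br: 1 × 268 = 268
  C–C: 3 × 334 = 1002
  C–H: 9 × 409 = 3681
  H–Br: 1 × 355 = 355
  Σ(formed) = 5306 kJ
ΔH = Σ(broken) − Σ(formed) = 5289 − 5306 = −17 kJ

ΔH ≈ −17 kJ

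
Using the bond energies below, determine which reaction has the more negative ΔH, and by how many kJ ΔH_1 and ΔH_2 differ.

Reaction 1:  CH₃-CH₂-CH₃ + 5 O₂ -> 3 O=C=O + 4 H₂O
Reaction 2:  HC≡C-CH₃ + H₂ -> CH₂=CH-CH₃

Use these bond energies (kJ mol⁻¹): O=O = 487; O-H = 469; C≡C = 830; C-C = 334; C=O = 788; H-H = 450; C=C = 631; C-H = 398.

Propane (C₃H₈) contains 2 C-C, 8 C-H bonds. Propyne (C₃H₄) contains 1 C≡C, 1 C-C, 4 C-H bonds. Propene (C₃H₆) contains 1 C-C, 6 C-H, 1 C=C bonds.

Reaction 1, by 2046 kJ

Reaction 1:
  Bonds broken (reactants):
    C-C: 2 × 334 = 668
    C-H: 8 × 398 = 3184
    O=O: 5 × 487 = 2435
    Σ(broken) = 6287 kJ
  Bonds formed (products):
    C=O: 6 × 788 = 4728
    O-H: 8 × 469 = 3752
    Σ(formed) = 8480 kJ
  ΔH_1 = 6287 − 8480 = −2193 kJ
Reaction 2:
  Bonds broken (reactants):
    C≡C: 1 × 830 = 830
    C-C: 1 × 334 = 334
    C-H: 4 × 398 = 1592
    H-H: 1 × 450 = 450
    Σ(broken) = 3206 kJ
  Bonds formed (products):
    C-C: 1 × 334 = 334
    C-H: 6 × 398 = 2388
    C=C: 1 × 631 = 631
    Σ(formed) = 3353 kJ
  ΔH_2 = 3206 − 3353 = −147 kJ
ΔH_1 − ΔH_2 = −2046 kJ, so reaction 1 has the more negative ΔH; |ΔH_1 − ΔH_2| = 2046 kJ.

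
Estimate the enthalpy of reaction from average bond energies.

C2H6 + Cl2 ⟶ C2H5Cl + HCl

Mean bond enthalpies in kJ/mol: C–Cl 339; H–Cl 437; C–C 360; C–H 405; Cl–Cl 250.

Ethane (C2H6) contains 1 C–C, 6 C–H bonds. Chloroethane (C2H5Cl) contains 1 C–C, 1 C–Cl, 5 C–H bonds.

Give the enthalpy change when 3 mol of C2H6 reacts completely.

ΔH = −363 kJ

Bonds broken (reactants):
  C–C: 1 × 360 = 360
  C–H: 6 × 405 = 2430
  Cl–Cl: 1 × 250 = 250
  Σ(broken) = 3040 kJ
Bonds formed (products):
  C–C: 1 × 360 = 360
  C–Cl: 1 × 339 = 339
  C–H: 5 × 405 = 2025
  H–Cl: 1 × 437 = 437
  Σ(formed) = 3161 kJ
ΔH = Σ(broken) − Σ(formed) = 3040 − 3161 = −121 kJ
For 3× the reaction as written: 3 × (−121) = −363 kJ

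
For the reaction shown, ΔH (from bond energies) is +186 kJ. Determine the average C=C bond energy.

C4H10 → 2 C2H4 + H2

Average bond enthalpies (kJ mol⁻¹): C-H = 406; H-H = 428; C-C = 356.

Let D be the C=C bond energy.
Σ(broken) = 3×356 + 10×406 = 5128
Σ(formed) = 8×406 + 2×D + 1×428 = 3676 + 2D
ΔH = Σ(broken) − Σ(formed) = (5128) − (3676 + 2D) = +1452 − 2D
Setting this equal to +186 kJ gives 2D = 1266, so D = 633 kJ/mol.

D(C=C) ≈ 633 kJ/mol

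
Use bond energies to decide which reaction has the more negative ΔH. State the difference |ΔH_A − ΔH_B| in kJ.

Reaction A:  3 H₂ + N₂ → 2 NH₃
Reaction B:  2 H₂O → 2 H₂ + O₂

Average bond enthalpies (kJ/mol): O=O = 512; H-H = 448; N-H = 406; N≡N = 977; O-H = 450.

Reaction A, by 507 kJ

Reaction A:
  Bonds broken (reactants):
    H-H: 3 × 448 = 1344
    N≡N: 1 × 977 = 977
    Σ(broken) = 2321 kJ
  Bonds formed (products):
    N-H: 6 × 406 = 2436
    Σ(formed) = 2436 kJ
  ΔH_A = 2321 − 2436 = −115 kJ
Reaction B:
  Bonds broken (reactants):
    O-H: 4 × 450 = 1800
    Σ(broken) = 1800 kJ
  Bonds formed (products):
    H-H: 2 × 448 = 896
    O=O: 1 × 512 = 512
    Σ(formed) = 1408 kJ
  ΔH_B = 1800 − 1408 = +392 kJ
ΔH_A − ΔH_B = −507 kJ, so reaction A has the more negative ΔH; |ΔH_A − ΔH_B| = 507 kJ.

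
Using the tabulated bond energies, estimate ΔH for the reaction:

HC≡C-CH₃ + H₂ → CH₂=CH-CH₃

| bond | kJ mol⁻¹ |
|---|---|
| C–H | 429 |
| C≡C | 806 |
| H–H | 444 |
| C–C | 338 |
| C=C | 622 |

ΔH ≈ −230 kJ

Bonds broken (reactants):
  C≡C: 1 × 806 = 806
  C–C: 1 × 338 = 338
  C–H: 4 × 429 = 1716
  H–H: 1 × 444 = 444
  Σ(broken) = 3304 kJ
Bonds formed (products):
  C–C: 1 × 338 = 338
  C–H: 6 × 429 = 2574
  C=C: 1 × 622 = 622
  Σ(formed) = 3534 kJ
ΔH = Σ(broken) − Σ(formed) = 3304 − 3534 = −230 kJ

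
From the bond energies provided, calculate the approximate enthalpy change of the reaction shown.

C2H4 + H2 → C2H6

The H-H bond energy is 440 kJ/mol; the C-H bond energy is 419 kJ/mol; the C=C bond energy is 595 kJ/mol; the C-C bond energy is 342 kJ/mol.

Bonds broken (reactants):
  C-H: 4 × 419 = 1676
  C=C: 1 × 595 = 595
  H-H: 1 × 440 = 440
  Σ(broken) = 2711 kJ
Bonds formed (products):
  C-C: 1 × 342 = 342
  C-H: 6 × 419 = 2514
  Σ(formed) = 2856 kJ
ΔH = Σ(broken) − Σ(formed) = 2711 − 2856 = −145 kJ

ΔH ≈ −145 kJ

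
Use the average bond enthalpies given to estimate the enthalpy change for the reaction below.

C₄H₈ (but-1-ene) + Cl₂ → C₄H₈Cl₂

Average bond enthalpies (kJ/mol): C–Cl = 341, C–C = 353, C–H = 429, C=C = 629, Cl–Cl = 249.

ΔH ≈ −157 kJ

Bonds broken (reactants):
  C–C: 2 × 353 = 706
  C–H: 8 × 429 = 3432
  C=C: 1 × 629 = 629
  Cl–Cl: 1 × 249 = 249
  Σ(broken) = 5016 kJ
Bonds formed (products):
  C–C: 3 × 353 = 1059
  C–Cl: 2 × 341 = 682
  C–H: 8 × 429 = 3432
  Σ(formed) = 5173 kJ
ΔH = Σ(broken) − Σ(formed) = 5016 − 5173 = −157 kJ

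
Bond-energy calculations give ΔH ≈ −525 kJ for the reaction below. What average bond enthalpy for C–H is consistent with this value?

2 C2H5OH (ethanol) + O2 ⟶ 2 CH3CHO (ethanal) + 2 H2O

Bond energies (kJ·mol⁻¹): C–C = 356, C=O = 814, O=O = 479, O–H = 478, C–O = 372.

Let D be the C–H bond energy.
Σ(broken) = 2×356 + 10×D + 2×372 + 2×478 + 1×479 = 2891 + 10D
Σ(formed) = 2×356 + 8×D + 2×814 + 4×478 = 4252 + 8D
ΔH = Σ(broken) − Σ(formed) = (2891 + 10D) − (4252 + 8D) = −1361 + 2D
Setting this equal to −525 kJ gives 2D = 836, so D = 418 kJ/mol.

D(C–H) ≈ 418 kJ/mol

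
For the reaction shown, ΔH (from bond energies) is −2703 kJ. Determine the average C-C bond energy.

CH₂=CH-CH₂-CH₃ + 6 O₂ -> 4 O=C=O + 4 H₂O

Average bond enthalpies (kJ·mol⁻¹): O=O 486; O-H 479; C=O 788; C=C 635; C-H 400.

D(C-C) ≈ 341 kJ/mol

Let D be the C-C bond energy.
Σ(broken) = 2×D + 8×400 + 1×635 + 6×486 = 6751 + 2D
Σ(formed) = 8×788 + 8×479 = 10136
ΔH = Σ(broken) − Σ(formed) = (6751 + 2D) − (10136) = −3385 + 2D
Setting this equal to −2703 kJ gives 2D = 682, so D = 341 kJ/mol.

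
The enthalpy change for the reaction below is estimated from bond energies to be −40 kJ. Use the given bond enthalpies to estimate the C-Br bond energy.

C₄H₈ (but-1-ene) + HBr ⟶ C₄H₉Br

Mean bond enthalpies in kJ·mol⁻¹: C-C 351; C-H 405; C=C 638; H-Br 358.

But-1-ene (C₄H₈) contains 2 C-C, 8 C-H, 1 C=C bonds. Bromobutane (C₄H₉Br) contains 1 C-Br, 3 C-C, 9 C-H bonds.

Let D be the C-Br bond energy.
Σ(broken) = 2×351 + 8×405 + 1×638 + 1×358 = 4938
Σ(formed) = 1×D + 3×351 + 9×405 = 4698 + D
ΔH = Σ(broken) − Σ(formed) = (4938) − (4698 + D) = +240 − D
Setting this equal to −40 kJ gives D = 280 kJ/mol.

D(C-Br) ≈ 280 kJ/mol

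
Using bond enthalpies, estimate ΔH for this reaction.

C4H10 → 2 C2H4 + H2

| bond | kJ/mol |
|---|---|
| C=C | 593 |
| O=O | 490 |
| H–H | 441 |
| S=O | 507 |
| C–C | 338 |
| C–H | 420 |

ΔH ≈ +227 kJ

Bonds broken (reactants):
  C–C: 3 × 338 = 1014
  C–H: 10 × 420 = 4200
  Σ(broken) = 5214 kJ
Bonds formed (products):
  C–H: 8 × 420 = 3360
  C=C: 2 × 593 = 1186
  H–H: 1 × 441 = 441
  Σ(formed) = 4987 kJ
ΔH = Σ(broken) − Σ(formed) = 5214 − 4987 = +227 kJ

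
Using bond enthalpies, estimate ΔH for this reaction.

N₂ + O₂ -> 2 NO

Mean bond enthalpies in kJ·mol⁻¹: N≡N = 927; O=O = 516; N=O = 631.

Bonds broken (reactants):
  N≡N: 1 × 927 = 927
  O=O: 1 × 516 = 516
  Σ(broken) = 1443 kJ
Bonds formed (products):
  N=O: 2 × 631 = 1262
  Σ(formed) = 1262 kJ
ΔH = Σ(broken) − Σ(formed) = 1443 − 1262 = +181 kJ

ΔH ≈ +181 kJ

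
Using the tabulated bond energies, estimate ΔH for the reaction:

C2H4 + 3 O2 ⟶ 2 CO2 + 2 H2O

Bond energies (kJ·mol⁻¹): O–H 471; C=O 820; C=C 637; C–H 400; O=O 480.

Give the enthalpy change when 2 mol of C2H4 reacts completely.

ΔH = −2974 kJ

Bonds broken (reactants):
  C–H: 4 × 400 = 1600
  C=C: 1 × 637 = 637
  O=O: 3 × 480 = 1440
  Σ(broken) = 3677 kJ
Bonds formed (products):
  C=O: 4 × 820 = 3280
  O–H: 4 × 471 = 1884
  Σ(formed) = 5164 kJ
ΔH = Σ(broken) − Σ(formed) = 3677 − 5164 = −1487 kJ
For 2× the reaction as written: 2 × (−1487) = −2974 kJ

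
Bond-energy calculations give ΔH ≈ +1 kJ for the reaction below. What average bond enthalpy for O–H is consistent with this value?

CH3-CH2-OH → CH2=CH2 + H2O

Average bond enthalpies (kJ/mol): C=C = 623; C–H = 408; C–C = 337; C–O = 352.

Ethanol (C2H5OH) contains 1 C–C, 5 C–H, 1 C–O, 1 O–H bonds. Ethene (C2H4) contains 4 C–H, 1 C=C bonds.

Let D be the O–H bond energy.
Σ(broken) = 1×337 + 5×408 + 1×352 + 1×D = 2729 + D
Σ(formed) = 4×408 + 1×623 + 2×D = 2255 + 2D
ΔH = Σ(broken) − Σ(formed) = (2729 + D) − (2255 + 2D) = +474 − D
Setting this equal to +1 kJ gives D = 473 kJ/mol.

D(O–H) ≈ 473 kJ/mol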